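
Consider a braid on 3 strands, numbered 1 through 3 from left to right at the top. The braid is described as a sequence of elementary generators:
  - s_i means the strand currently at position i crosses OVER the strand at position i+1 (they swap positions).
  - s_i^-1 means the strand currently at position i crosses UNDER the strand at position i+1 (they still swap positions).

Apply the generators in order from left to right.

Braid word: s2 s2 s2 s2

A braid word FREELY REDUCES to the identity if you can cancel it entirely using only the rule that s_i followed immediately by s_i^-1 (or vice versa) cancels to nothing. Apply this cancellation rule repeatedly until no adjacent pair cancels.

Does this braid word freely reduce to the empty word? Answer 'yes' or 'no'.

Answer: no

Derivation:
Gen 1 (s2): push. Stack: [s2]
Gen 2 (s2): push. Stack: [s2 s2]
Gen 3 (s2): push. Stack: [s2 s2 s2]
Gen 4 (s2): push. Stack: [s2 s2 s2 s2]
Reduced word: s2 s2 s2 s2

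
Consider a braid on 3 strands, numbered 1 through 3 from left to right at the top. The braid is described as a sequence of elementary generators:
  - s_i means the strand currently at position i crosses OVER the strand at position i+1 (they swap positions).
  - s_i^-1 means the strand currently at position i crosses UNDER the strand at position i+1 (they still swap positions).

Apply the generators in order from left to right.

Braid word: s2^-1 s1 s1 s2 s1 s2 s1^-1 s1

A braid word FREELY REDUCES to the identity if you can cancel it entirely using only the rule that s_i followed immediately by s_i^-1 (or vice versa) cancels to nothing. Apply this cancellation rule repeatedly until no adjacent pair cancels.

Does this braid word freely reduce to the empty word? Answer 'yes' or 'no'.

Gen 1 (s2^-1): push. Stack: [s2^-1]
Gen 2 (s1): push. Stack: [s2^-1 s1]
Gen 3 (s1): push. Stack: [s2^-1 s1 s1]
Gen 4 (s2): push. Stack: [s2^-1 s1 s1 s2]
Gen 5 (s1): push. Stack: [s2^-1 s1 s1 s2 s1]
Gen 6 (s2): push. Stack: [s2^-1 s1 s1 s2 s1 s2]
Gen 7 (s1^-1): push. Stack: [s2^-1 s1 s1 s2 s1 s2 s1^-1]
Gen 8 (s1): cancels prior s1^-1. Stack: [s2^-1 s1 s1 s2 s1 s2]
Reduced word: s2^-1 s1 s1 s2 s1 s2

Answer: no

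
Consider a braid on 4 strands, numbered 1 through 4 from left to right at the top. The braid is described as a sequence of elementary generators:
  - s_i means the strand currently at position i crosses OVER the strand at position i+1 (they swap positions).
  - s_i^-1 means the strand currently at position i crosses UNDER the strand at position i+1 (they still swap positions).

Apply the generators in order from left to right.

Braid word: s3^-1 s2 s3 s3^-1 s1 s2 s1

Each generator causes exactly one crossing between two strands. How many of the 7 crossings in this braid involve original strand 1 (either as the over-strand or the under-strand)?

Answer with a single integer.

Gen 1: crossing 3x4. Involves strand 1? no. Count so far: 0
Gen 2: crossing 2x4. Involves strand 1? no. Count so far: 0
Gen 3: crossing 2x3. Involves strand 1? no. Count so far: 0
Gen 4: crossing 3x2. Involves strand 1? no. Count so far: 0
Gen 5: crossing 1x4. Involves strand 1? yes. Count so far: 1
Gen 6: crossing 1x2. Involves strand 1? yes. Count so far: 2
Gen 7: crossing 4x2. Involves strand 1? no. Count so far: 2

Answer: 2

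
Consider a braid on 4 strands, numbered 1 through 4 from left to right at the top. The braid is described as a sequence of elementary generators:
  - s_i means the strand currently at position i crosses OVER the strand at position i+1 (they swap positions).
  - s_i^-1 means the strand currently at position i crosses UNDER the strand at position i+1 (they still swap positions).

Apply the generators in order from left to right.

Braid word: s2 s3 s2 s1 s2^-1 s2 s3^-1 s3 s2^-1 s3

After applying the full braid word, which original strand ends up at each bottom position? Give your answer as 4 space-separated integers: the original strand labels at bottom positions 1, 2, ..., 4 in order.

Answer: 4 3 2 1

Derivation:
Gen 1 (s2): strand 2 crosses over strand 3. Perm now: [1 3 2 4]
Gen 2 (s3): strand 2 crosses over strand 4. Perm now: [1 3 4 2]
Gen 3 (s2): strand 3 crosses over strand 4. Perm now: [1 4 3 2]
Gen 4 (s1): strand 1 crosses over strand 4. Perm now: [4 1 3 2]
Gen 5 (s2^-1): strand 1 crosses under strand 3. Perm now: [4 3 1 2]
Gen 6 (s2): strand 3 crosses over strand 1. Perm now: [4 1 3 2]
Gen 7 (s3^-1): strand 3 crosses under strand 2. Perm now: [4 1 2 3]
Gen 8 (s3): strand 2 crosses over strand 3. Perm now: [4 1 3 2]
Gen 9 (s2^-1): strand 1 crosses under strand 3. Perm now: [4 3 1 2]
Gen 10 (s3): strand 1 crosses over strand 2. Perm now: [4 3 2 1]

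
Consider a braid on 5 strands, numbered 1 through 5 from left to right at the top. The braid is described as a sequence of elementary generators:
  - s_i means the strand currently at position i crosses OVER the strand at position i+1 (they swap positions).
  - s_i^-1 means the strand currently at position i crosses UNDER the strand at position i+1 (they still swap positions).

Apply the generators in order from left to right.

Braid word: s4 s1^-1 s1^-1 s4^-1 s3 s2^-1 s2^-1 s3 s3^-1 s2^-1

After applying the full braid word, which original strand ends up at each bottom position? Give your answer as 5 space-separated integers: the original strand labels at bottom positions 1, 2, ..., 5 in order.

Gen 1 (s4): strand 4 crosses over strand 5. Perm now: [1 2 3 5 4]
Gen 2 (s1^-1): strand 1 crosses under strand 2. Perm now: [2 1 3 5 4]
Gen 3 (s1^-1): strand 2 crosses under strand 1. Perm now: [1 2 3 5 4]
Gen 4 (s4^-1): strand 5 crosses under strand 4. Perm now: [1 2 3 4 5]
Gen 5 (s3): strand 3 crosses over strand 4. Perm now: [1 2 4 3 5]
Gen 6 (s2^-1): strand 2 crosses under strand 4. Perm now: [1 4 2 3 5]
Gen 7 (s2^-1): strand 4 crosses under strand 2. Perm now: [1 2 4 3 5]
Gen 8 (s3): strand 4 crosses over strand 3. Perm now: [1 2 3 4 5]
Gen 9 (s3^-1): strand 3 crosses under strand 4. Perm now: [1 2 4 3 5]
Gen 10 (s2^-1): strand 2 crosses under strand 4. Perm now: [1 4 2 3 5]

Answer: 1 4 2 3 5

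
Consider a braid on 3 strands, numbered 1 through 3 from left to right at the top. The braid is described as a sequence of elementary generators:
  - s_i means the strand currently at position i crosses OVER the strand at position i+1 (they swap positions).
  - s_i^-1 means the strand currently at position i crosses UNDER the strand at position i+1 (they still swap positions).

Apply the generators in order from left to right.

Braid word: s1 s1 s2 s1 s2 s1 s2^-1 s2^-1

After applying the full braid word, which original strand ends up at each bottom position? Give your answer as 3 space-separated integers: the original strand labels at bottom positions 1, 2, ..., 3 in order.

Gen 1 (s1): strand 1 crosses over strand 2. Perm now: [2 1 3]
Gen 2 (s1): strand 2 crosses over strand 1. Perm now: [1 2 3]
Gen 3 (s2): strand 2 crosses over strand 3. Perm now: [1 3 2]
Gen 4 (s1): strand 1 crosses over strand 3. Perm now: [3 1 2]
Gen 5 (s2): strand 1 crosses over strand 2. Perm now: [3 2 1]
Gen 6 (s1): strand 3 crosses over strand 2. Perm now: [2 3 1]
Gen 7 (s2^-1): strand 3 crosses under strand 1. Perm now: [2 1 3]
Gen 8 (s2^-1): strand 1 crosses under strand 3. Perm now: [2 3 1]

Answer: 2 3 1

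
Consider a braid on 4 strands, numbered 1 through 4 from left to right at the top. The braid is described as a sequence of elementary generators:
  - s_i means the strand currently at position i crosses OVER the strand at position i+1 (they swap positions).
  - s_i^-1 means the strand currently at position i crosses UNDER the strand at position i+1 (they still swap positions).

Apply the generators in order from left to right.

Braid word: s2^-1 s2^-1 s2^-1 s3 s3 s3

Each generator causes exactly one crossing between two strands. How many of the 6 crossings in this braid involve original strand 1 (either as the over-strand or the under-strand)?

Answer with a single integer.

Gen 1: crossing 2x3. Involves strand 1? no. Count so far: 0
Gen 2: crossing 3x2. Involves strand 1? no. Count so far: 0
Gen 3: crossing 2x3. Involves strand 1? no. Count so far: 0
Gen 4: crossing 2x4. Involves strand 1? no. Count so far: 0
Gen 5: crossing 4x2. Involves strand 1? no. Count so far: 0
Gen 6: crossing 2x4. Involves strand 1? no. Count so far: 0

Answer: 0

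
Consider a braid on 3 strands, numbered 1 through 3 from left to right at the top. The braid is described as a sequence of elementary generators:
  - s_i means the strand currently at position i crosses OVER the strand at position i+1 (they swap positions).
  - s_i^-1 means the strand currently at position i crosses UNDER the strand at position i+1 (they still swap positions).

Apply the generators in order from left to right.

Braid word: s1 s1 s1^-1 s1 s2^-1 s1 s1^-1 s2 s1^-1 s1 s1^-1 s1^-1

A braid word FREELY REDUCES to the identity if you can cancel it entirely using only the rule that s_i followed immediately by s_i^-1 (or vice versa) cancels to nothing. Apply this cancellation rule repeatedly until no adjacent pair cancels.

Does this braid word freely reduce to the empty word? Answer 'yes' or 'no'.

Answer: yes

Derivation:
Gen 1 (s1): push. Stack: [s1]
Gen 2 (s1): push. Stack: [s1 s1]
Gen 3 (s1^-1): cancels prior s1. Stack: [s1]
Gen 4 (s1): push. Stack: [s1 s1]
Gen 5 (s2^-1): push. Stack: [s1 s1 s2^-1]
Gen 6 (s1): push. Stack: [s1 s1 s2^-1 s1]
Gen 7 (s1^-1): cancels prior s1. Stack: [s1 s1 s2^-1]
Gen 8 (s2): cancels prior s2^-1. Stack: [s1 s1]
Gen 9 (s1^-1): cancels prior s1. Stack: [s1]
Gen 10 (s1): push. Stack: [s1 s1]
Gen 11 (s1^-1): cancels prior s1. Stack: [s1]
Gen 12 (s1^-1): cancels prior s1. Stack: []
Reduced word: (empty)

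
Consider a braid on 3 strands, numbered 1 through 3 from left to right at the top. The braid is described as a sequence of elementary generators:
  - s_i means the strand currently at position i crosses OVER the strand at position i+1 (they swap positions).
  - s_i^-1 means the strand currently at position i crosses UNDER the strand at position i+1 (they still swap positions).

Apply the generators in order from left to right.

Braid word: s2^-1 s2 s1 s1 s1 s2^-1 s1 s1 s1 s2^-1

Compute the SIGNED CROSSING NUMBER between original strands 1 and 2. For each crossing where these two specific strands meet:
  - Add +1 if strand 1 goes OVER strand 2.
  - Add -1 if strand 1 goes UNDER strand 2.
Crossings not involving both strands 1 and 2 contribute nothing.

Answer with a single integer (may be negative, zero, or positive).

Gen 1: crossing 2x3. Both 1&2? no. Sum: 0
Gen 2: crossing 3x2. Both 1&2? no. Sum: 0
Gen 3: 1 over 2. Both 1&2? yes. Contrib: +1. Sum: 1
Gen 4: 2 over 1. Both 1&2? yes. Contrib: -1. Sum: 0
Gen 5: 1 over 2. Both 1&2? yes. Contrib: +1. Sum: 1
Gen 6: crossing 1x3. Both 1&2? no. Sum: 1
Gen 7: crossing 2x3. Both 1&2? no. Sum: 1
Gen 8: crossing 3x2. Both 1&2? no. Sum: 1
Gen 9: crossing 2x3. Both 1&2? no. Sum: 1
Gen 10: 2 under 1. Both 1&2? yes. Contrib: +1. Sum: 2

Answer: 2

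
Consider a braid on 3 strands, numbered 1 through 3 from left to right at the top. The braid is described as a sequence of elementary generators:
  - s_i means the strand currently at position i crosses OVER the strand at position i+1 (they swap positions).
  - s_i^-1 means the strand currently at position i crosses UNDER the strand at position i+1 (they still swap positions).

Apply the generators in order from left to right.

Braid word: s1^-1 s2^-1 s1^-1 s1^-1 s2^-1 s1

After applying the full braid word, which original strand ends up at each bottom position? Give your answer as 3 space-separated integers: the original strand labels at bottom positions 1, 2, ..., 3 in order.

Gen 1 (s1^-1): strand 1 crosses under strand 2. Perm now: [2 1 3]
Gen 2 (s2^-1): strand 1 crosses under strand 3. Perm now: [2 3 1]
Gen 3 (s1^-1): strand 2 crosses under strand 3. Perm now: [3 2 1]
Gen 4 (s1^-1): strand 3 crosses under strand 2. Perm now: [2 3 1]
Gen 5 (s2^-1): strand 3 crosses under strand 1. Perm now: [2 1 3]
Gen 6 (s1): strand 2 crosses over strand 1. Perm now: [1 2 3]

Answer: 1 2 3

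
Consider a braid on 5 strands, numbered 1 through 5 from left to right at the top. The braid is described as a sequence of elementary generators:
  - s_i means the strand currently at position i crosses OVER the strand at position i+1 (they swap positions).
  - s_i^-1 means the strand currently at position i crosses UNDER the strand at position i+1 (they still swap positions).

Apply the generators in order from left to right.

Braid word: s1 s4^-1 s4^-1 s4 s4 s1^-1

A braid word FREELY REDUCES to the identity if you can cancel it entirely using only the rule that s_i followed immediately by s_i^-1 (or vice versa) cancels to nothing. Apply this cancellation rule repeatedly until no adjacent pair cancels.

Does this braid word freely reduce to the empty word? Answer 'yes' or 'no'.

Answer: yes

Derivation:
Gen 1 (s1): push. Stack: [s1]
Gen 2 (s4^-1): push. Stack: [s1 s4^-1]
Gen 3 (s4^-1): push. Stack: [s1 s4^-1 s4^-1]
Gen 4 (s4): cancels prior s4^-1. Stack: [s1 s4^-1]
Gen 5 (s4): cancels prior s4^-1. Stack: [s1]
Gen 6 (s1^-1): cancels prior s1. Stack: []
Reduced word: (empty)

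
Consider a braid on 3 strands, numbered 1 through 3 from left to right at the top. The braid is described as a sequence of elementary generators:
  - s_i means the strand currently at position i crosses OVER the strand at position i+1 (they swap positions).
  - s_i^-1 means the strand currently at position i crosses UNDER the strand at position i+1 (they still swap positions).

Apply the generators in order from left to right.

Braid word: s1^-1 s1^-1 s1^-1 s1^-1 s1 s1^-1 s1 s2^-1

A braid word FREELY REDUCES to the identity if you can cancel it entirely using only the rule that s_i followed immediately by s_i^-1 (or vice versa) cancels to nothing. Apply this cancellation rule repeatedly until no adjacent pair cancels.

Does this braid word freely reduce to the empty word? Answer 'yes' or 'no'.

Gen 1 (s1^-1): push. Stack: [s1^-1]
Gen 2 (s1^-1): push. Stack: [s1^-1 s1^-1]
Gen 3 (s1^-1): push. Stack: [s1^-1 s1^-1 s1^-1]
Gen 4 (s1^-1): push. Stack: [s1^-1 s1^-1 s1^-1 s1^-1]
Gen 5 (s1): cancels prior s1^-1. Stack: [s1^-1 s1^-1 s1^-1]
Gen 6 (s1^-1): push. Stack: [s1^-1 s1^-1 s1^-1 s1^-1]
Gen 7 (s1): cancels prior s1^-1. Stack: [s1^-1 s1^-1 s1^-1]
Gen 8 (s2^-1): push. Stack: [s1^-1 s1^-1 s1^-1 s2^-1]
Reduced word: s1^-1 s1^-1 s1^-1 s2^-1

Answer: no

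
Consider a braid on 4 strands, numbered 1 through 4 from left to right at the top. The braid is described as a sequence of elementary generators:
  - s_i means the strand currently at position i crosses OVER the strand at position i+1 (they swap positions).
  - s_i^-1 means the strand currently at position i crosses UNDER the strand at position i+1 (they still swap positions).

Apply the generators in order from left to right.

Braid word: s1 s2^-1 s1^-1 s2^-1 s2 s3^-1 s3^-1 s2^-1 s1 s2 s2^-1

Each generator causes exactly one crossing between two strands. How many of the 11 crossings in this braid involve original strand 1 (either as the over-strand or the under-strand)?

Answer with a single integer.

Gen 1: crossing 1x2. Involves strand 1? yes. Count so far: 1
Gen 2: crossing 1x3. Involves strand 1? yes. Count so far: 2
Gen 3: crossing 2x3. Involves strand 1? no. Count so far: 2
Gen 4: crossing 2x1. Involves strand 1? yes. Count so far: 3
Gen 5: crossing 1x2. Involves strand 1? yes. Count so far: 4
Gen 6: crossing 1x4. Involves strand 1? yes. Count so far: 5
Gen 7: crossing 4x1. Involves strand 1? yes. Count so far: 6
Gen 8: crossing 2x1. Involves strand 1? yes. Count so far: 7
Gen 9: crossing 3x1. Involves strand 1? yes. Count so far: 8
Gen 10: crossing 3x2. Involves strand 1? no. Count so far: 8
Gen 11: crossing 2x3. Involves strand 1? no. Count so far: 8

Answer: 8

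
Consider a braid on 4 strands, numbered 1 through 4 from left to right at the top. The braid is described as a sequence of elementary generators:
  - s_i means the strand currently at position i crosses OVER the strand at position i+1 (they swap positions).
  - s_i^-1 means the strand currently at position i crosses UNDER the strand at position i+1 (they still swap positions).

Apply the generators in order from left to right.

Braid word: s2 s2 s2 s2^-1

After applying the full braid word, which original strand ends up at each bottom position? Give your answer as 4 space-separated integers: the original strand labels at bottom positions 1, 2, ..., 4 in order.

Answer: 1 2 3 4

Derivation:
Gen 1 (s2): strand 2 crosses over strand 3. Perm now: [1 3 2 4]
Gen 2 (s2): strand 3 crosses over strand 2. Perm now: [1 2 3 4]
Gen 3 (s2): strand 2 crosses over strand 3. Perm now: [1 3 2 4]
Gen 4 (s2^-1): strand 3 crosses under strand 2. Perm now: [1 2 3 4]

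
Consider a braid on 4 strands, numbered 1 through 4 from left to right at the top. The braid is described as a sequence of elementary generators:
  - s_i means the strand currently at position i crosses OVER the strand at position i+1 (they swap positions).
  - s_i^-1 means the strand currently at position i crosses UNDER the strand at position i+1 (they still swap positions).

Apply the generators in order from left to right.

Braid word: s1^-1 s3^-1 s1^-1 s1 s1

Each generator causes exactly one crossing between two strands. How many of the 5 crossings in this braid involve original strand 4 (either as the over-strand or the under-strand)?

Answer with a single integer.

Answer: 1

Derivation:
Gen 1: crossing 1x2. Involves strand 4? no. Count so far: 0
Gen 2: crossing 3x4. Involves strand 4? yes. Count so far: 1
Gen 3: crossing 2x1. Involves strand 4? no. Count so far: 1
Gen 4: crossing 1x2. Involves strand 4? no. Count so far: 1
Gen 5: crossing 2x1. Involves strand 4? no. Count so far: 1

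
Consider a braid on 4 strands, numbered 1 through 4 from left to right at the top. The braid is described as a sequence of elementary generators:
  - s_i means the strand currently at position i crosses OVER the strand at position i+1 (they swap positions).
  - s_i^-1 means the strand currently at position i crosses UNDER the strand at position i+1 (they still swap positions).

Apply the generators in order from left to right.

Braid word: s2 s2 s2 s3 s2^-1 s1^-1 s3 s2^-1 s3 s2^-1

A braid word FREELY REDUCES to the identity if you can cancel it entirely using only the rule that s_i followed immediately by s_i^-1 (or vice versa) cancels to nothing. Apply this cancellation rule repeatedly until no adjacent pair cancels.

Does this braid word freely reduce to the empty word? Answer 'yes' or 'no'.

Answer: no

Derivation:
Gen 1 (s2): push. Stack: [s2]
Gen 2 (s2): push. Stack: [s2 s2]
Gen 3 (s2): push. Stack: [s2 s2 s2]
Gen 4 (s3): push. Stack: [s2 s2 s2 s3]
Gen 5 (s2^-1): push. Stack: [s2 s2 s2 s3 s2^-1]
Gen 6 (s1^-1): push. Stack: [s2 s2 s2 s3 s2^-1 s1^-1]
Gen 7 (s3): push. Stack: [s2 s2 s2 s3 s2^-1 s1^-1 s3]
Gen 8 (s2^-1): push. Stack: [s2 s2 s2 s3 s2^-1 s1^-1 s3 s2^-1]
Gen 9 (s3): push. Stack: [s2 s2 s2 s3 s2^-1 s1^-1 s3 s2^-1 s3]
Gen 10 (s2^-1): push. Stack: [s2 s2 s2 s3 s2^-1 s1^-1 s3 s2^-1 s3 s2^-1]
Reduced word: s2 s2 s2 s3 s2^-1 s1^-1 s3 s2^-1 s3 s2^-1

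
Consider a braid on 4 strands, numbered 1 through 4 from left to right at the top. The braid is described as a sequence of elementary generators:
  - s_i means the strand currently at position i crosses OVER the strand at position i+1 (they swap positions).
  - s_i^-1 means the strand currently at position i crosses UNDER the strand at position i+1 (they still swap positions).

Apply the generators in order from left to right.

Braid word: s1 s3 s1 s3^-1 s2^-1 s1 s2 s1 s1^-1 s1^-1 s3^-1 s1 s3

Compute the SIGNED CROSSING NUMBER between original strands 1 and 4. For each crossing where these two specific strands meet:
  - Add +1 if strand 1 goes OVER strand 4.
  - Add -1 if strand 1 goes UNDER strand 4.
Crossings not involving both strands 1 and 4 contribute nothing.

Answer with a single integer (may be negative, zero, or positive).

Gen 1: crossing 1x2. Both 1&4? no. Sum: 0
Gen 2: crossing 3x4. Both 1&4? no. Sum: 0
Gen 3: crossing 2x1. Both 1&4? no. Sum: 0
Gen 4: crossing 4x3. Both 1&4? no. Sum: 0
Gen 5: crossing 2x3. Both 1&4? no. Sum: 0
Gen 6: crossing 1x3. Both 1&4? no. Sum: 0
Gen 7: crossing 1x2. Both 1&4? no. Sum: 0
Gen 8: crossing 3x2. Both 1&4? no. Sum: 0
Gen 9: crossing 2x3. Both 1&4? no. Sum: 0
Gen 10: crossing 3x2. Both 1&4? no. Sum: 0
Gen 11: 1 under 4. Both 1&4? yes. Contrib: -1. Sum: -1
Gen 12: crossing 2x3. Both 1&4? no. Sum: -1
Gen 13: 4 over 1. Both 1&4? yes. Contrib: -1. Sum: -2

Answer: -2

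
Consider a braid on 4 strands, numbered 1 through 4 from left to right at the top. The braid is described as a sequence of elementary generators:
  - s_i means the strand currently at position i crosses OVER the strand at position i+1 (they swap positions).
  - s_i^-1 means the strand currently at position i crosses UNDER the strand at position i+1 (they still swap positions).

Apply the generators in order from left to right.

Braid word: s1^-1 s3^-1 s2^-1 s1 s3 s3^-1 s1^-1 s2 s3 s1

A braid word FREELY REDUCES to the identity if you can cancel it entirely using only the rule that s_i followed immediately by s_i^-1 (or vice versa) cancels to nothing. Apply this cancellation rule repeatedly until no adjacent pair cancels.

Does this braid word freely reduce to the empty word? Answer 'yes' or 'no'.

Answer: yes

Derivation:
Gen 1 (s1^-1): push. Stack: [s1^-1]
Gen 2 (s3^-1): push. Stack: [s1^-1 s3^-1]
Gen 3 (s2^-1): push. Stack: [s1^-1 s3^-1 s2^-1]
Gen 4 (s1): push. Stack: [s1^-1 s3^-1 s2^-1 s1]
Gen 5 (s3): push. Stack: [s1^-1 s3^-1 s2^-1 s1 s3]
Gen 6 (s3^-1): cancels prior s3. Stack: [s1^-1 s3^-1 s2^-1 s1]
Gen 7 (s1^-1): cancels prior s1. Stack: [s1^-1 s3^-1 s2^-1]
Gen 8 (s2): cancels prior s2^-1. Stack: [s1^-1 s3^-1]
Gen 9 (s3): cancels prior s3^-1. Stack: [s1^-1]
Gen 10 (s1): cancels prior s1^-1. Stack: []
Reduced word: (empty)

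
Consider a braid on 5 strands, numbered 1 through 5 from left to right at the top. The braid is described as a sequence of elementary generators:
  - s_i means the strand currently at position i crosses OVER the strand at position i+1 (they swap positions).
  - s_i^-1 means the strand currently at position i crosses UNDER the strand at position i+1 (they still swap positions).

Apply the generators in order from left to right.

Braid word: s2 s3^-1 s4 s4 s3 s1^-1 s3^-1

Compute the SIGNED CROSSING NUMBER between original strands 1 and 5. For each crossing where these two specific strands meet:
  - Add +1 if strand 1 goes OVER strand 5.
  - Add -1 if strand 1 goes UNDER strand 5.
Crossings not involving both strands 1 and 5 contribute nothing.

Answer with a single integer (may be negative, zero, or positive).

Answer: 0

Derivation:
Gen 1: crossing 2x3. Both 1&5? no. Sum: 0
Gen 2: crossing 2x4. Both 1&5? no. Sum: 0
Gen 3: crossing 2x5. Both 1&5? no. Sum: 0
Gen 4: crossing 5x2. Both 1&5? no. Sum: 0
Gen 5: crossing 4x2. Both 1&5? no. Sum: 0
Gen 6: crossing 1x3. Both 1&5? no. Sum: 0
Gen 7: crossing 2x4. Both 1&5? no. Sum: 0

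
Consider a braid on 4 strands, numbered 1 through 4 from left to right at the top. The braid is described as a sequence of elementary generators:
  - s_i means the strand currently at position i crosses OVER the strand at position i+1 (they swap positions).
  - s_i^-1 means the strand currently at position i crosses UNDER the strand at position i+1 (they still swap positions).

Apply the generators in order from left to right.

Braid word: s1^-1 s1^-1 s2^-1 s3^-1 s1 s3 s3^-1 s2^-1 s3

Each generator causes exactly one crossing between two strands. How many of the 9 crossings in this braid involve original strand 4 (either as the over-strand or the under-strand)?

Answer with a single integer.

Gen 1: crossing 1x2. Involves strand 4? no. Count so far: 0
Gen 2: crossing 2x1. Involves strand 4? no. Count so far: 0
Gen 3: crossing 2x3. Involves strand 4? no. Count so far: 0
Gen 4: crossing 2x4. Involves strand 4? yes. Count so far: 1
Gen 5: crossing 1x3. Involves strand 4? no. Count so far: 1
Gen 6: crossing 4x2. Involves strand 4? yes. Count so far: 2
Gen 7: crossing 2x4. Involves strand 4? yes. Count so far: 3
Gen 8: crossing 1x4. Involves strand 4? yes. Count so far: 4
Gen 9: crossing 1x2. Involves strand 4? no. Count so far: 4

Answer: 4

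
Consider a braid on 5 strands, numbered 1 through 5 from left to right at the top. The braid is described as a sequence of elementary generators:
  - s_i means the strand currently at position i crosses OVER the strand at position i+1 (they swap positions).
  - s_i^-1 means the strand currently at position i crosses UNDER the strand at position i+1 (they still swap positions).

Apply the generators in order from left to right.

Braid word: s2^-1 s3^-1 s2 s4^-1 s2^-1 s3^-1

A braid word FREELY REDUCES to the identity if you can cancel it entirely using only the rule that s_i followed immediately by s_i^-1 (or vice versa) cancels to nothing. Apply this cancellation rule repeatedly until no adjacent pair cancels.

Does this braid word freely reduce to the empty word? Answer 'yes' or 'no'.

Answer: no

Derivation:
Gen 1 (s2^-1): push. Stack: [s2^-1]
Gen 2 (s3^-1): push. Stack: [s2^-1 s3^-1]
Gen 3 (s2): push. Stack: [s2^-1 s3^-1 s2]
Gen 4 (s4^-1): push. Stack: [s2^-1 s3^-1 s2 s4^-1]
Gen 5 (s2^-1): push. Stack: [s2^-1 s3^-1 s2 s4^-1 s2^-1]
Gen 6 (s3^-1): push. Stack: [s2^-1 s3^-1 s2 s4^-1 s2^-1 s3^-1]
Reduced word: s2^-1 s3^-1 s2 s4^-1 s2^-1 s3^-1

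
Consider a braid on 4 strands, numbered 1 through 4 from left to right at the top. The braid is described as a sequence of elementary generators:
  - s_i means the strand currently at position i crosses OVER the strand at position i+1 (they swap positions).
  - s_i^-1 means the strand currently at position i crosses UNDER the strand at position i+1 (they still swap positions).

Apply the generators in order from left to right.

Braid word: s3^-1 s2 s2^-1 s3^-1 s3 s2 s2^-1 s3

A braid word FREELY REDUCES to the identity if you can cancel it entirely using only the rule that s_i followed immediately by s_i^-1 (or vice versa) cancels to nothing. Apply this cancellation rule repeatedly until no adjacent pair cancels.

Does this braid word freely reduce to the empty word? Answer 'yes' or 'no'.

Gen 1 (s3^-1): push. Stack: [s3^-1]
Gen 2 (s2): push. Stack: [s3^-1 s2]
Gen 3 (s2^-1): cancels prior s2. Stack: [s3^-1]
Gen 4 (s3^-1): push. Stack: [s3^-1 s3^-1]
Gen 5 (s3): cancels prior s3^-1. Stack: [s3^-1]
Gen 6 (s2): push. Stack: [s3^-1 s2]
Gen 7 (s2^-1): cancels prior s2. Stack: [s3^-1]
Gen 8 (s3): cancels prior s3^-1. Stack: []
Reduced word: (empty)

Answer: yes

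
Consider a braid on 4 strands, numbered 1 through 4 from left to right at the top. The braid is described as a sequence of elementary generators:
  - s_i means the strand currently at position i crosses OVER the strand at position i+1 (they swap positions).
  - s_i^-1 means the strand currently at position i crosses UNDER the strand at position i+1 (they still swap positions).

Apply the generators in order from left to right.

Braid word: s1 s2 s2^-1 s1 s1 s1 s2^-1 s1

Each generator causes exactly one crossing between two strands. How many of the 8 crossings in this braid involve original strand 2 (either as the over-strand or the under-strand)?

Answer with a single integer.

Answer: 5

Derivation:
Gen 1: crossing 1x2. Involves strand 2? yes. Count so far: 1
Gen 2: crossing 1x3. Involves strand 2? no. Count so far: 1
Gen 3: crossing 3x1. Involves strand 2? no. Count so far: 1
Gen 4: crossing 2x1. Involves strand 2? yes. Count so far: 2
Gen 5: crossing 1x2. Involves strand 2? yes. Count so far: 3
Gen 6: crossing 2x1. Involves strand 2? yes. Count so far: 4
Gen 7: crossing 2x3. Involves strand 2? yes. Count so far: 5
Gen 8: crossing 1x3. Involves strand 2? no. Count so far: 5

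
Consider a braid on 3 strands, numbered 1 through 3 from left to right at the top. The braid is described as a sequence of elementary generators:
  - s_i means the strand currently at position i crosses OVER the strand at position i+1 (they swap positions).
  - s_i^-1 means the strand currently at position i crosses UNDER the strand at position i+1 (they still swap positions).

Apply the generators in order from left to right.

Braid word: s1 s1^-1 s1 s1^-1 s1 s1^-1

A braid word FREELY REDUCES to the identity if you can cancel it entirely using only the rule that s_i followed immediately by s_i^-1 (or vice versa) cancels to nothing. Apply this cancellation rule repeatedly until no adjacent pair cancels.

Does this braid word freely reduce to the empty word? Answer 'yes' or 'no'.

Gen 1 (s1): push. Stack: [s1]
Gen 2 (s1^-1): cancels prior s1. Stack: []
Gen 3 (s1): push. Stack: [s1]
Gen 4 (s1^-1): cancels prior s1. Stack: []
Gen 5 (s1): push. Stack: [s1]
Gen 6 (s1^-1): cancels prior s1. Stack: []
Reduced word: (empty)

Answer: yes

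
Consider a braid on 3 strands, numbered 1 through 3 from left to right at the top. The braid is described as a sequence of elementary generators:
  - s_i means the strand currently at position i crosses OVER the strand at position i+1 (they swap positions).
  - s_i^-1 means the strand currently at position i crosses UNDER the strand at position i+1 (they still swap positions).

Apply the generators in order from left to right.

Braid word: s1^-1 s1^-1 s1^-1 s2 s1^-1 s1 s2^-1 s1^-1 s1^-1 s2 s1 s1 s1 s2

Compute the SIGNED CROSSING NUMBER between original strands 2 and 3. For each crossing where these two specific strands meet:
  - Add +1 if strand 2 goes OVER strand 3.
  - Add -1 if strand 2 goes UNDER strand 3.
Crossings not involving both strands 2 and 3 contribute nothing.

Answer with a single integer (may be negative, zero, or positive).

Gen 1: crossing 1x2. Both 2&3? no. Sum: 0
Gen 2: crossing 2x1. Both 2&3? no. Sum: 0
Gen 3: crossing 1x2. Both 2&3? no. Sum: 0
Gen 4: crossing 1x3. Both 2&3? no. Sum: 0
Gen 5: 2 under 3. Both 2&3? yes. Contrib: -1. Sum: -1
Gen 6: 3 over 2. Both 2&3? yes. Contrib: -1. Sum: -2
Gen 7: crossing 3x1. Both 2&3? no. Sum: -2
Gen 8: crossing 2x1. Both 2&3? no. Sum: -2
Gen 9: crossing 1x2. Both 2&3? no. Sum: -2
Gen 10: crossing 1x3. Both 2&3? no. Sum: -2
Gen 11: 2 over 3. Both 2&3? yes. Contrib: +1. Sum: -1
Gen 12: 3 over 2. Both 2&3? yes. Contrib: -1. Sum: -2
Gen 13: 2 over 3. Both 2&3? yes. Contrib: +1. Sum: -1
Gen 14: crossing 2x1. Both 2&3? no. Sum: -1

Answer: -1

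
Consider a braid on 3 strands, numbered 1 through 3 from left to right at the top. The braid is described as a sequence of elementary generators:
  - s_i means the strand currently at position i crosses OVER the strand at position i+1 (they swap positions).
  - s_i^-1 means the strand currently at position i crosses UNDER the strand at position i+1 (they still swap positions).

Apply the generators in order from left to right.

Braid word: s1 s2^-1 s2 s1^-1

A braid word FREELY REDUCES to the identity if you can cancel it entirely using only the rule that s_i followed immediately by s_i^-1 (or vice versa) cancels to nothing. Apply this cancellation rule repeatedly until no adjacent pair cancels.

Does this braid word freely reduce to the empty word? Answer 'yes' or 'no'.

Gen 1 (s1): push. Stack: [s1]
Gen 2 (s2^-1): push. Stack: [s1 s2^-1]
Gen 3 (s2): cancels prior s2^-1. Stack: [s1]
Gen 4 (s1^-1): cancels prior s1. Stack: []
Reduced word: (empty)

Answer: yes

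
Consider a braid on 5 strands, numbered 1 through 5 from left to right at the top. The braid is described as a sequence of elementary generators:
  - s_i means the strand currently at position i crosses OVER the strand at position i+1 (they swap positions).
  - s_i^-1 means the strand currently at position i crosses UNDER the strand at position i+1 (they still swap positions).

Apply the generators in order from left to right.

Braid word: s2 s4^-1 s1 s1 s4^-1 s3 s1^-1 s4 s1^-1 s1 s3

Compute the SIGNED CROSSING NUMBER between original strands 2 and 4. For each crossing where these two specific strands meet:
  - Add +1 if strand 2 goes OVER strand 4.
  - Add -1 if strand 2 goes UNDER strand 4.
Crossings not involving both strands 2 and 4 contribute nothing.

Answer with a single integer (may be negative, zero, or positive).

Answer: 1

Derivation:
Gen 1: crossing 2x3. Both 2&4? no. Sum: 0
Gen 2: crossing 4x5. Both 2&4? no. Sum: 0
Gen 3: crossing 1x3. Both 2&4? no. Sum: 0
Gen 4: crossing 3x1. Both 2&4? no. Sum: 0
Gen 5: crossing 5x4. Both 2&4? no. Sum: 0
Gen 6: 2 over 4. Both 2&4? yes. Contrib: +1. Sum: 1
Gen 7: crossing 1x3. Both 2&4? no. Sum: 1
Gen 8: crossing 2x5. Both 2&4? no. Sum: 1
Gen 9: crossing 3x1. Both 2&4? no. Sum: 1
Gen 10: crossing 1x3. Both 2&4? no. Sum: 1
Gen 11: crossing 4x5. Both 2&4? no. Sum: 1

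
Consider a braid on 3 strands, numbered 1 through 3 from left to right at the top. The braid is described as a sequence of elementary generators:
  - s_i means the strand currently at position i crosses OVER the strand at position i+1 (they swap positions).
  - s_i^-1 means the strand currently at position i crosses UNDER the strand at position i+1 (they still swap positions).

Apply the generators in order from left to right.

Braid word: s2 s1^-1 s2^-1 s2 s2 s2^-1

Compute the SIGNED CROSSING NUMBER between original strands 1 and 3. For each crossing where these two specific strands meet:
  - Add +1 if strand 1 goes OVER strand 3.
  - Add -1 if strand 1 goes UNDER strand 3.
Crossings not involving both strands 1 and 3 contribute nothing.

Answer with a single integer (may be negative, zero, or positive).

Gen 1: crossing 2x3. Both 1&3? no. Sum: 0
Gen 2: 1 under 3. Both 1&3? yes. Contrib: -1. Sum: -1
Gen 3: crossing 1x2. Both 1&3? no. Sum: -1
Gen 4: crossing 2x1. Both 1&3? no. Sum: -1
Gen 5: crossing 1x2. Both 1&3? no. Sum: -1
Gen 6: crossing 2x1. Both 1&3? no. Sum: -1

Answer: -1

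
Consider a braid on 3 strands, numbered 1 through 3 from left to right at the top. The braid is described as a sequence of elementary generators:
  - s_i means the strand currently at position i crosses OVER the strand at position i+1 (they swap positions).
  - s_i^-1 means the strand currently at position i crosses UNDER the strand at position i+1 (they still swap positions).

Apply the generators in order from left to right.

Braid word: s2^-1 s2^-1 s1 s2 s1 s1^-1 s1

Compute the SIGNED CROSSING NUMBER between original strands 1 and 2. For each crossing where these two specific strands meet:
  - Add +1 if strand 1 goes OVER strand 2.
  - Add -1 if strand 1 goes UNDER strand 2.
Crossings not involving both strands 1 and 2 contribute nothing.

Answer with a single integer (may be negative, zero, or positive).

Gen 1: crossing 2x3. Both 1&2? no. Sum: 0
Gen 2: crossing 3x2. Both 1&2? no. Sum: 0
Gen 3: 1 over 2. Both 1&2? yes. Contrib: +1. Sum: 1
Gen 4: crossing 1x3. Both 1&2? no. Sum: 1
Gen 5: crossing 2x3. Both 1&2? no. Sum: 1
Gen 6: crossing 3x2. Both 1&2? no. Sum: 1
Gen 7: crossing 2x3. Both 1&2? no. Sum: 1

Answer: 1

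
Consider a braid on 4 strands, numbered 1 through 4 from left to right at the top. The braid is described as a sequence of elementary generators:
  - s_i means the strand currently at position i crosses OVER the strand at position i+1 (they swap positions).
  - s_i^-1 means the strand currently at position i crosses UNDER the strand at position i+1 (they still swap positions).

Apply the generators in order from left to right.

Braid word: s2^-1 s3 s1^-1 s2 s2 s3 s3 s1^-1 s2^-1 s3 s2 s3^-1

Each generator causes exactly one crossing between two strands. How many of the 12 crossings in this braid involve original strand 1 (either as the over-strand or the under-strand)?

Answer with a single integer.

Answer: 4

Derivation:
Gen 1: crossing 2x3. Involves strand 1? no. Count so far: 0
Gen 2: crossing 2x4. Involves strand 1? no. Count so far: 0
Gen 3: crossing 1x3. Involves strand 1? yes. Count so far: 1
Gen 4: crossing 1x4. Involves strand 1? yes. Count so far: 2
Gen 5: crossing 4x1. Involves strand 1? yes. Count so far: 3
Gen 6: crossing 4x2. Involves strand 1? no. Count so far: 3
Gen 7: crossing 2x4. Involves strand 1? no. Count so far: 3
Gen 8: crossing 3x1. Involves strand 1? yes. Count so far: 4
Gen 9: crossing 3x4. Involves strand 1? no. Count so far: 4
Gen 10: crossing 3x2. Involves strand 1? no. Count so far: 4
Gen 11: crossing 4x2. Involves strand 1? no. Count so far: 4
Gen 12: crossing 4x3. Involves strand 1? no. Count so far: 4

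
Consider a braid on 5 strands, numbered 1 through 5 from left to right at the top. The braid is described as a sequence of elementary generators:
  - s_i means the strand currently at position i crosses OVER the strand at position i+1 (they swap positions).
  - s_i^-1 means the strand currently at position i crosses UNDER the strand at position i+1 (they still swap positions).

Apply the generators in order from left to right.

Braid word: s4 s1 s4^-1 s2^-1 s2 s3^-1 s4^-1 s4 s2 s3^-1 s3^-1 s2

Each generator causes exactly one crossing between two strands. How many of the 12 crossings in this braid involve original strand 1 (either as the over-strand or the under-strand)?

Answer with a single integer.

Gen 1: crossing 4x5. Involves strand 1? no. Count so far: 0
Gen 2: crossing 1x2. Involves strand 1? yes. Count so far: 1
Gen 3: crossing 5x4. Involves strand 1? no. Count so far: 1
Gen 4: crossing 1x3. Involves strand 1? yes. Count so far: 2
Gen 5: crossing 3x1. Involves strand 1? yes. Count so far: 3
Gen 6: crossing 3x4. Involves strand 1? no. Count so far: 3
Gen 7: crossing 3x5. Involves strand 1? no. Count so far: 3
Gen 8: crossing 5x3. Involves strand 1? no. Count so far: 3
Gen 9: crossing 1x4. Involves strand 1? yes. Count so far: 4
Gen 10: crossing 1x3. Involves strand 1? yes. Count so far: 5
Gen 11: crossing 3x1. Involves strand 1? yes. Count so far: 6
Gen 12: crossing 4x1. Involves strand 1? yes. Count so far: 7

Answer: 7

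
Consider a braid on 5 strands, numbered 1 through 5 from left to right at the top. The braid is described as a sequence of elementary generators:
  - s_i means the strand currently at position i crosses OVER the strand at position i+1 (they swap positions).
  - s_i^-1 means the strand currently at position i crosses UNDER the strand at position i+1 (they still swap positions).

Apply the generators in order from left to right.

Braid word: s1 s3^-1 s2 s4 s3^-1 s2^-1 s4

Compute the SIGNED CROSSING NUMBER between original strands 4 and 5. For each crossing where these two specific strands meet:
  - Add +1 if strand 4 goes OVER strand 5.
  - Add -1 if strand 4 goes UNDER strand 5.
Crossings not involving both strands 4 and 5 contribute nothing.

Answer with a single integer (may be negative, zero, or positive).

Gen 1: crossing 1x2. Both 4&5? no. Sum: 0
Gen 2: crossing 3x4. Both 4&5? no. Sum: 0
Gen 3: crossing 1x4. Both 4&5? no. Sum: 0
Gen 4: crossing 3x5. Both 4&5? no. Sum: 0
Gen 5: crossing 1x5. Both 4&5? no. Sum: 0
Gen 6: 4 under 5. Both 4&5? yes. Contrib: -1. Sum: -1
Gen 7: crossing 1x3. Both 4&5? no. Sum: -1

Answer: -1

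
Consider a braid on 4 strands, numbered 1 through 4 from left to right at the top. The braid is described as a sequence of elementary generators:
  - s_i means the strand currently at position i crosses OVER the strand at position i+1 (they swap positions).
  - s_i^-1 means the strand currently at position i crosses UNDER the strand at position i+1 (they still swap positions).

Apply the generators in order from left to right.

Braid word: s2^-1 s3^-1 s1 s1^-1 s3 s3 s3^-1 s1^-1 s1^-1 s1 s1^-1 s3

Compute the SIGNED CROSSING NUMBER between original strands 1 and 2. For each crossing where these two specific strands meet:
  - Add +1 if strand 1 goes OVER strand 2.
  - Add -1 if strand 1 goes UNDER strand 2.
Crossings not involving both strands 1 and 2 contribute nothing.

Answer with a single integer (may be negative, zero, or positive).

Gen 1: crossing 2x3. Both 1&2? no. Sum: 0
Gen 2: crossing 2x4. Both 1&2? no. Sum: 0
Gen 3: crossing 1x3. Both 1&2? no. Sum: 0
Gen 4: crossing 3x1. Both 1&2? no. Sum: 0
Gen 5: crossing 4x2. Both 1&2? no. Sum: 0
Gen 6: crossing 2x4. Both 1&2? no. Sum: 0
Gen 7: crossing 4x2. Both 1&2? no. Sum: 0
Gen 8: crossing 1x3. Both 1&2? no. Sum: 0
Gen 9: crossing 3x1. Both 1&2? no. Sum: 0
Gen 10: crossing 1x3. Both 1&2? no. Sum: 0
Gen 11: crossing 3x1. Both 1&2? no. Sum: 0
Gen 12: crossing 2x4. Both 1&2? no. Sum: 0

Answer: 0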